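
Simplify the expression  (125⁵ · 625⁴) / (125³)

5^22

125⁵ = 5^15; 625⁴ = 5^16; 125³ = 5^9
Combine exponents: 5^22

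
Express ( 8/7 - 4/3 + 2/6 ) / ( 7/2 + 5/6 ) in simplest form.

3/91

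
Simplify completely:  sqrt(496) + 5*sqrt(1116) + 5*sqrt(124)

44*sqrt(31)

sqrt(496) = 4*sqrt(31); 5*sqrt(1116) = 30*sqrt(31); 5*sqrt(124) = 10*sqrt(31)
Combine: (4 + 30 + 10)·sqrt(31) = 44*sqrt(31)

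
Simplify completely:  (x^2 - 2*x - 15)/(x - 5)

Factor: x^2 - 2*x - 15 = (x + 3)*(x - 5)
Cancel the common factor (x - 5).

x + 3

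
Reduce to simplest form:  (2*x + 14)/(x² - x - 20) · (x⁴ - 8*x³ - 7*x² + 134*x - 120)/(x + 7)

Factor: 2*x + 14 = 2·(x + 7);  x² - x - 20 = (x - 5)·(x + 4);  x⁴ - 8*x³ - 7*x² + 134*x - 120 = (x - 6)·(x - 5)·(x - 1)·(x + 4)
Cancel the common factors (x + 4), (x - 5), (x + 7).

2*x² - 14*x + 12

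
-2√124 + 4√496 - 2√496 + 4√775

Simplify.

24*√31

2√124 = 4*√31; 4√496 = 16*√31; 2√496 = 8*√31; 4√775 = 20*√31
Combine: (-4 + 16 - 8 + 20)·√31 = 24*√31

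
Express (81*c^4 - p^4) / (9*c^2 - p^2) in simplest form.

9*c^2 + p^2

81*c^4 - p^4 factors as -(-3*c + p)*(3*c + p)*(9*c^2 + p^2).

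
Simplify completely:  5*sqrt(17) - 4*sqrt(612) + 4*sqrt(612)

5*sqrt(17) = 5*sqrt(17); 4*sqrt(612) = 24*sqrt(17); 4*sqrt(612) = 24*sqrt(17)
Combine: (5 - 24 + 24)·sqrt(17) = 5*sqrt(17)

5*sqrt(17)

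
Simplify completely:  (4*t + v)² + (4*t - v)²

Only the even-power cross terms survive.

32*t² + 2*v²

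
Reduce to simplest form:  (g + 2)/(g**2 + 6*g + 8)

Factor: g**2 + 6*g + 8 = (g + 4)*(g + 2)
Cancel the common factor (g + 2).

1/(g + 4)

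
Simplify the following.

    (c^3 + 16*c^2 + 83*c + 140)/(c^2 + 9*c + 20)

Factor: c^3 + 16*c^2 + 83*c + 140 = (c + 5)*(c + 4)*(c + 7);  c^2 + 9*c + 20 = (c + 4)*(c + 5)
Cancel the common factors (c + 5), (c + 4).

c + 7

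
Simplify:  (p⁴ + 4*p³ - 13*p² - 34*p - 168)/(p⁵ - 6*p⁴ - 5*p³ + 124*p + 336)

(p + 6)/(p² - 4*p - 12)

Factor: p⁴ + 4*p³ - 13*p² - 34*p - 168 = (p - 4)·(p + 6)·(p² + 2*p + 7);  p⁵ - 6*p⁴ - 5*p³ + 124*p + 336 = (p² + 2*p + 7)·(p + 2)·(p - 6)·(p - 4)
Cancel the common factors (p² + 2*p + 7), (p - 4).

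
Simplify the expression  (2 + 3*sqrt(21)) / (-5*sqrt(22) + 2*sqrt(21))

Multiply numerator and denominator by 2*sqrt(21) + 5*sqrt(22).
Denominator becomes -466; numerator becomes 4*sqrt(21) + 10*sqrt(22) + 126 + 15*sqrt(462).

(-15*sqrt(462) - 126 - 10*sqrt(22) - 4*sqrt(21))/466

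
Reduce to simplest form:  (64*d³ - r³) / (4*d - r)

(4*d)^3 - r^3 = (4*d - r)(16*d² + 4*d*r + r²).

16*d² + 4*d*r + r²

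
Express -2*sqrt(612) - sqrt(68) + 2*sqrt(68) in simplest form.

2*sqrt(612) = 12*sqrt(17); sqrt(68) = 2*sqrt(17); 2*sqrt(68) = 4*sqrt(17)
Combine: (-12 - 2 + 4)·sqrt(17) = -10*sqrt(17)

-10*sqrt(17)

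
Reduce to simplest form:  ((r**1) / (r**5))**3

Inside the bracket: (r**-4)
Raise to the power 3: (r**-12)

r**(-12)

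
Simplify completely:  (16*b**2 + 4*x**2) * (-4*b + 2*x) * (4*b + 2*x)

-256*b**4 + 16*x**4

Telescope via difference of squares: ((2*x)+(4*b))((2*x)-(4*b)) = -16*b**2 + 4*x**2, then repeat with the next factor.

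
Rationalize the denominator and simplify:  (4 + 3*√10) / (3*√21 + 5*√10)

(-9*√210 - 12*√21 + 20*√10 + 150)/61

Multiply numerator and denominator by -3*√21 + 5*√10.
Denominator becomes 61; numerator becomes -9*√210 - 12*√21 + 20*√10 + 150.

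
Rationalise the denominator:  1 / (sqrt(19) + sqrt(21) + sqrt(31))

(-2*sqrt(12369) + 9*sqrt(31) + 29*sqrt(21) + 33*sqrt(19))/1515

Group as (sqrt(19) + sqrt(21)) + sqrt(31); multiply by (sqrt(19) + sqrt(21)) - sqrt(31), then rationalise the remaining surd.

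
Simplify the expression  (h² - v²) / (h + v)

h - v

Factor h^2 - v^2 and cancel (h + v).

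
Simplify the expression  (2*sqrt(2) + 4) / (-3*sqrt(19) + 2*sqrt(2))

(-12*sqrt(19) - 6*sqrt(38) - 8*sqrt(2) - 8)/163

Multiply numerator and denominator by 2*sqrt(2) + 3*sqrt(19).
Denominator becomes -163; numerator becomes 8 + 8*sqrt(2) + 6*sqrt(38) + 12*sqrt(19).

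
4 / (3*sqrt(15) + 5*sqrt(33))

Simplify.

Multiply numerator and denominator by -5*sqrt(33) + 3*sqrt(15).
Denominator becomes -690; numerator becomes -20*sqrt(33) + 12*sqrt(15).

(-6*sqrt(15) + 10*sqrt(33))/345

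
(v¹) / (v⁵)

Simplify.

v^(-4)

Quotient: (v^-4)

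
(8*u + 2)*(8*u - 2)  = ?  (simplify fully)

Difference of squares with P = 8*u, Q = 2.

64*u^2 - 4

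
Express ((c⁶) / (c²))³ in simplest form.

Inside the bracket: c⁴
Raise to the power 3: c^12

c^12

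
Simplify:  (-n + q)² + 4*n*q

Expand the square and combine the 4*n*q term.

(n + q)²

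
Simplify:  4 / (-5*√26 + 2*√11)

(-10*√26 - 4*√11)/303

Multiply numerator and denominator by 2*√11 + 5*√26.
Denominator becomes -606; numerator becomes 8*√11 + 20*√26.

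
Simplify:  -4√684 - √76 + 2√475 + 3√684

2*√19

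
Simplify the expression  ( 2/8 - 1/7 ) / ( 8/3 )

9/224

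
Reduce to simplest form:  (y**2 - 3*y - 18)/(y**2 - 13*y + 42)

Factor: y**2 - 3*y - 18 = (y - 6)*(y + 3);  y**2 - 13*y + 42 = (y - 6)*(y - 7)
Cancel the common factor (y - 6).

(y + 3)/(y - 7)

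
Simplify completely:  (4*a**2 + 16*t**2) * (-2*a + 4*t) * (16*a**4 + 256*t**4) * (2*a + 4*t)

((4*t)+(2*a))((4*t)-(2*a)) = -4*a**2 + 16*t**2; continue pairing.

-256*a**8 + 65536*t**8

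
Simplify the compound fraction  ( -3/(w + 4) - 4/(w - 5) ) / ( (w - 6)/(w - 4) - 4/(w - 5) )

Numerator: -3/(w + 4) - 4/(w - 5) = (-7*w - 1)/(w^2 - w - 20)
Denominator: (w - 6)/(w - 4) - 4/(w - 5) = (w^2 - 15*w + 46)/(w^2 - 9*w + 20)
Divide: ((-7*w - 1)/(w^2 - w - 20)) · ((w^2 - 9*w + 20)/(w^2 - 15*w + 46)) = (-7*w^2 + 27*w + 4)/(w^3 - 11*w^2 - 14*w + 184)

(-7*w^2 + 27*w + 4)/(w^3 - 11*w^2 - 14*w + 184)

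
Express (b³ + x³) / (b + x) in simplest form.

b² - b*x + x²

Factor as (a+b)(a^2-ab+b^2) with a=x, b=b.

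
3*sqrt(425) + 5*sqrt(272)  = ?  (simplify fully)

35*sqrt(17)

3*sqrt(425) = 15*sqrt(17); 5*sqrt(272) = 20*sqrt(17)
Combine: (15 + 20)·sqrt(17) = 35*sqrt(17)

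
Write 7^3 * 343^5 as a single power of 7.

7^18

7^3 = 7^3; 343^5 = 7^15
Combine exponents: 7^18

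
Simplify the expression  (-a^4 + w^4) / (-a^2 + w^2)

a^2 + w^2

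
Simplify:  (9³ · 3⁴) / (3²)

9³ = 3^6; 3⁴ = 3^4; 3² = 3^2
Combine exponents: 3^8

3^8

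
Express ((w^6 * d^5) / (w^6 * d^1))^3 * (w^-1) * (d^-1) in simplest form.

Inside the bracket: d^4
Raise to the power 3: d^12
Multiply by (w^-1) * (d^-1): add exponents.

d^11/w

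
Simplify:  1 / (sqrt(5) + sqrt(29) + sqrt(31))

(-2*sqrt(4495) + 3*sqrt(31) + 7*sqrt(29) + 55*sqrt(5))/571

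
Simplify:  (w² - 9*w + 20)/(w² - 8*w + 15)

Factor: w² - 9*w + 20 = (w - 5)·(w - 4);  w² - 8*w + 15 = (w - 3)·(w - 5)
Cancel the common factor (w - 5).

(w - 4)/(w - 3)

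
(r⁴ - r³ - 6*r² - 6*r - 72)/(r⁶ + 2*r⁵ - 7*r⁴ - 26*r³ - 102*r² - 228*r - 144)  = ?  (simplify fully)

1/(r² + 3*r + 2)

Factor: r⁴ - r³ - 6*r² - 6*r - 72 = (r + 3)·(r² + 6)·(r - 4);  r⁶ + 2*r⁵ - 7*r⁴ - 26*r³ - 102*r² - 228*r - 144 = (r + 1)·(r - 4)·(r + 2)·(r² + 6)·(r + 3)
Cancel the common factors (r² + 6), (r + 3), (r - 4).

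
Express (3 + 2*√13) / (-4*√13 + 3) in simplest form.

(-113 - 18*√13)/199

Multiply numerator and denominator by 3 + 4*√13.
Denominator becomes -199; numerator becomes 18*√13 + 113.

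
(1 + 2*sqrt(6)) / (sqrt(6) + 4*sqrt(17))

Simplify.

Multiply numerator and denominator by -4*sqrt(17) + sqrt(6).
Denominator becomes -266; numerator becomes -8*sqrt(102) - 4*sqrt(17) + sqrt(6) + 12.

(-12 - sqrt(6) + 4*sqrt(17) + 8*sqrt(102))/266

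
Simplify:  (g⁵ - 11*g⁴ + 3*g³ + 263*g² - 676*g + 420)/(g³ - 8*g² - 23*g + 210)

g² - 3*g + 2

Factor: g⁵ - 11*g⁴ + 3*g³ + 263*g² - 676*g + 420 = (g - 7)·(g - 2)·(g + 5)·(g - 1)·(g - 6);  g³ - 8*g² - 23*g + 210 = (g - 6)·(g + 5)·(g - 7)
Cancel the common factors (g + 5), (g - 6), (g - 7).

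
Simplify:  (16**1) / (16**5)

2**(-16)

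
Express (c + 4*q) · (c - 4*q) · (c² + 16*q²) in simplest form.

Pair the conjugate factors: (c+(4*q))(c-(4*q)) = c² - 16*q², then repeat with the next factor.

c⁴ - 256*q⁴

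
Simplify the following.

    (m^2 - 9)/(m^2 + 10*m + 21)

Factor: m^2 - 9 = (m - 3)*(m + 3);  m^2 + 10*m + 21 = (m + 3)*(m + 7)
Cancel the common factor (m + 3).

(m - 3)/(m + 7)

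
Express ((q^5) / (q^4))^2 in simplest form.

q^2

Inside the bracket: q^1
Raise to the power 2: q^2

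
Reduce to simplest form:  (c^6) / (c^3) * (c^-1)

c^2

Quotient: c^3
Multiply by (c^-1): add exponents.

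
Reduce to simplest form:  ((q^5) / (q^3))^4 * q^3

q^11

Inside the bracket: q^2
Raise to the power 4: q^8
Multiply by q^3: add exponents.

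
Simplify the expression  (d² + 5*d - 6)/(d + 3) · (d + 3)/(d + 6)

d - 1

Factor: d² + 5*d - 6 = (d + 6)·(d - 1)
Cancel the common factors (d + 3), (d + 6).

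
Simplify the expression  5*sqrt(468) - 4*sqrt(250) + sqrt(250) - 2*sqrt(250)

-25*sqrt(10) + 30*sqrt(13)

5*sqrt(468) = 30*sqrt(13); 4*sqrt(250) = 20*sqrt(10); sqrt(250) = 5*sqrt(10); 2*sqrt(250) = 10*sqrt(10)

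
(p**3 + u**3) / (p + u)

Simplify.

p**2 - p*u + u**2

Apply the sum-of-cubes factorisation and cancel (p + u).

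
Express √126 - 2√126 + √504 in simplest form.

√126 = 3*√14; 2√126 = 6*√14; √504 = 6*√14
Combine: (3 - 6 + 6)·√14 = 3*√14

3*√14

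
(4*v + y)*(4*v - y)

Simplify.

16*v^2 - y^2

Product of conjugates: (P+Q)(P-Q) = P^2 - Q^2.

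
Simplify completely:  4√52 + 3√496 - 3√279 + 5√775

4√52 = 8*√13; 3√496 = 12*√31; 3√279 = 9*√31; 5√775 = 25*√31

8*√13 + 28*√31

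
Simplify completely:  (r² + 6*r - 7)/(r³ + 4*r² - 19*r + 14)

Factor: r² + 6*r - 7 = (r + 7)·(r - 1);  r³ + 4*r² - 19*r + 14 = (r - 1)·(r - 2)·(r + 7)
Cancel the common factors (r + 7), (r - 1).

1/(r - 2)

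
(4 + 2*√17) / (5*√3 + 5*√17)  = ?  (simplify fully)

(-√51 - 2*√3 + 2*√17 + 17)/35

Multiply numerator and denominator by -5*√3 + 5*√17.
Denominator becomes 350; numerator becomes -10*√51 - 20*√3 + 20*√17 + 170.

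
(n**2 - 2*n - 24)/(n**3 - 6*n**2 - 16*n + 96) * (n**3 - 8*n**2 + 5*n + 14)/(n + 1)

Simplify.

Factor: n**2 - 2*n - 24 = (n - 6)*(n + 4);  n**3 - 6*n**2 - 16*n + 96 = (n + 4)*(n - 4)*(n - 6);  n**3 - 8*n**2 + 5*n + 14 = (n + 1)*(n - 2)*(n - 7)
Cancel the common factors (n + 4), (n + 1), (n - 6).

(n**2 - 9*n + 14)/(n - 4)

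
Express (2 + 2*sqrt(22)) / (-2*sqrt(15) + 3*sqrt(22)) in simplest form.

(2*sqrt(15) + 3*sqrt(22) + 2*sqrt(330) + 66)/69

Multiply numerator and denominator by 2*sqrt(15) + 3*sqrt(22).
Denominator becomes 138; numerator becomes 4*sqrt(15) + 6*sqrt(22) + 4*sqrt(330) + 132.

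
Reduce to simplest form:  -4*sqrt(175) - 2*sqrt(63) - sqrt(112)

4*sqrt(175) = 20*sqrt(7); 2*sqrt(63) = 6*sqrt(7); sqrt(112) = 4*sqrt(7)
Combine: (-20 - 6 - 4)·sqrt(7) = -30*sqrt(7)

-30*sqrt(7)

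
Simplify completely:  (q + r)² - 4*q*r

(q - r)²

Expanding gives q² - 2*q*r + r², a perfect square.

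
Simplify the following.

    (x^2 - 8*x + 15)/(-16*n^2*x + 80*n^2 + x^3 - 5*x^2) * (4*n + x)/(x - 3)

Factor: x^2 - 8*x + 15 = (x - 5)*(x - 3);  -16*n^2*x + 80*n^2 + x^3 - 5*x^2 = (x - 5)*(-4*n + x)*(4*n + x)
Cancel the common factors (x - 3), (4*n + x), (x - 5).

1/(-4*n + x)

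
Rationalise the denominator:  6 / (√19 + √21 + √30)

(-9*√1330 + 15*√30 + 42*√21 + 48*√19)/374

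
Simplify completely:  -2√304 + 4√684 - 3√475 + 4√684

2√304 = 8*√19; 4√684 = 24*√19; 3√475 = 15*√19; 4√684 = 24*√19
Combine: (-8 + 24 - 15 + 24)·√19 = 25*√19

25*√19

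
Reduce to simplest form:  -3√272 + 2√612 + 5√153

15*√17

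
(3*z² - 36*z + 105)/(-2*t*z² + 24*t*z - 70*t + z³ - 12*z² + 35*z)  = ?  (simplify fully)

Factor: 3*z² - 36*z + 105 = 3·(z - 5)·(z - 7);  -2*t*z² + 24*t*z - 70*t + z³ - 12*z² + 35*z = (z - 7)·(z - 5)·(-2*t + z)
Cancel the common factors (z - 5), (z - 7).

3/(-2*t + z)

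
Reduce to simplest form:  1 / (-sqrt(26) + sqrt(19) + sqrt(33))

Group as (sqrt(19) + sqrt(33)) - sqrt(26); multiply by (sqrt(19) + sqrt(33)) + sqrt(26), then rationalise the remaining surd.

(-13*sqrt(26) + 6*sqrt(33) + 20*sqrt(19) + sqrt(16302))/916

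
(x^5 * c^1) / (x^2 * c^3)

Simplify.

Quotient: x^3 * (c^-2)

x^3/c^2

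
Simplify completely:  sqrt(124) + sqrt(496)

sqrt(124) = 2*sqrt(31); sqrt(496) = 4*sqrt(31)
Combine: (2 + 4)·sqrt(31) = 6*sqrt(31)

6*sqrt(31)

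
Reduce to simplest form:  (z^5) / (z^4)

z

Quotient: z^1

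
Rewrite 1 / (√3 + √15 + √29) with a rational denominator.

(-6*√145 - 11*√29 + 17*√15 + 41*√3)/59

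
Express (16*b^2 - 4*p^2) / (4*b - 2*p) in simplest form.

4*b + 2*p

16*b^2 - 4*p^2 factors as -4*(-2*b + p)*(2*b + p).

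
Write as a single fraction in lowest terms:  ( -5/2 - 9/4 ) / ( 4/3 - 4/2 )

Numerator: -5/2 - 9/4 = -19/4
Denominator: 4/3 - 4/2 = -2/3
Divide: (-19/4) · (-3/2) = 57/8

57/8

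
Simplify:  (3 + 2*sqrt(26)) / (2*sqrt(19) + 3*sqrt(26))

(-4*sqrt(494) - 6*sqrt(19) + 9*sqrt(26) + 156)/158

Multiply numerator and denominator by -2*sqrt(19) + 3*sqrt(26).
Denominator becomes 158; numerator becomes -4*sqrt(494) - 6*sqrt(19) + 9*sqrt(26) + 156.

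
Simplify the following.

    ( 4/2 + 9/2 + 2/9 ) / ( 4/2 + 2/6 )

Numerator: 4/2 + 9/2 + 2/9 = 121/18
Denominator: 4/2 + 2/6 = 7/3
Divide: (121/18) · (3/7) = 121/42

121/42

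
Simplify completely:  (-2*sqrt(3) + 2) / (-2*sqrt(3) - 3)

(-10*sqrt(3) + 18)/3

Multiply numerator and denominator by -3 + 2*sqrt(3).
Denominator becomes -3; numerator becomes -18 + 10*sqrt(3).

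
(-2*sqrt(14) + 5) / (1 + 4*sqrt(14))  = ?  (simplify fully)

(-117 + 22*sqrt(14))/223

Multiply numerator and denominator by -4*sqrt(14) + 1.
Denominator becomes -223; numerator becomes -22*sqrt(14) + 117.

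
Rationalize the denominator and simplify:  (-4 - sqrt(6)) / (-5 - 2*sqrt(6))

Multiply numerator and denominator by -5 + 2*sqrt(6).
Denominator becomes 1; numerator becomes -3*sqrt(6) + 8.

-3*sqrt(6) + 8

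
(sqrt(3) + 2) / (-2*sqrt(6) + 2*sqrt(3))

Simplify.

Multiply numerator and denominator by 2*sqrt(3) + 2*sqrt(6).
Denominator becomes -12; numerator becomes 6 + 4*sqrt(3) + 6*sqrt(2) + 4*sqrt(6).

(-2*sqrt(6) - 3*sqrt(2) - 2*sqrt(3) - 3)/6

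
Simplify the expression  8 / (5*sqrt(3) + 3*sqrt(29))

Multiply numerator and denominator by -5*sqrt(3) + 3*sqrt(29).
Denominator becomes 186; numerator becomes -40*sqrt(3) + 24*sqrt(29).

(-20*sqrt(3) + 12*sqrt(29))/93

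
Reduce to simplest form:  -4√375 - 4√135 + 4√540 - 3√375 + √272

-23*√15 + 4*√17

4√375 = 20*√15; 4√135 = 12*√15; 4√540 = 24*√15; 3√375 = 15*√15; √272 = 4*√17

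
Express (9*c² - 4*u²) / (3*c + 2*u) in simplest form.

3*c - 2*u

Factor (3*c)^2 - (2*u)^2 and cancel (3*c + 2*u).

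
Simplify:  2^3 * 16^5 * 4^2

2^27

2^3 = 2^3; 16^5 = 2^20; 4^2 = 2^4
Combine exponents: 2^27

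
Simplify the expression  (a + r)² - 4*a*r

After expansion: a² - 2*a*r + r² — a perfect-square trinomial.

(a - r)²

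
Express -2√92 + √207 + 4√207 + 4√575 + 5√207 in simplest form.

2√92 = 4*√23; √207 = 3*√23; 4√207 = 12*√23; 4√575 = 20*√23; 5√207 = 15*√23
Combine: (-4 + 3 + 12 + 20 + 15)·√23 = 46*√23

46*√23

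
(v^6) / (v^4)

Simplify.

v^2

Quotient: v^2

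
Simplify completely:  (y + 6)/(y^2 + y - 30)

1/(y - 5)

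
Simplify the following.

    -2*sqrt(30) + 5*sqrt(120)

8*sqrt(30)

2*sqrt(30) = 2*sqrt(30); 5*sqrt(120) = 10*sqrt(30)
Combine: (-2 + 10)·sqrt(30) = 8*sqrt(30)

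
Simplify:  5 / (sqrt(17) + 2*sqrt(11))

Multiply numerator and denominator by -2*sqrt(11) + sqrt(17).
Denominator becomes -27; numerator becomes -10*sqrt(11) + 5*sqrt(17).

(-5*sqrt(17) + 10*sqrt(11))/27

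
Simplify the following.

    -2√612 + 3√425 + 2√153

2√612 = 12*√17; 3√425 = 15*√17; 2√153 = 6*√17
Combine: (-12 + 15 + 6)·√17 = 9*√17

9*√17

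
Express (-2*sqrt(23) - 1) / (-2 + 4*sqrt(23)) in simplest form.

Multiply numerator and denominator by -4*sqrt(23) - 2.
Denominator becomes -364; numerator becomes 8*sqrt(23) + 186.

(-93 - 4*sqrt(23))/182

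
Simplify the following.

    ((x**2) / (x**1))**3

x**3

Inside the bracket: x**1
Raise to the power 3: x**3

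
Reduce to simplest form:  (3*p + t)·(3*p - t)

Difference of squares with P = 3*p, Q = t.

9*p² - t²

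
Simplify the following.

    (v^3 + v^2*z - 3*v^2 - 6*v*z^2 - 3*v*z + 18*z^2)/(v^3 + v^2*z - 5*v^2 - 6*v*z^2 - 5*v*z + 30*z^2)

Factor: v^3 + v^2*z - 3*v^2 - 6*v*z^2 - 3*v*z + 18*z^2 = (v + 3*z)*(v - 2*z)*(v - 3);  v^3 + v^2*z - 5*v^2 - 6*v*z^2 - 5*v*z + 30*z^2 = (v + 3*z)*(v - 2*z)*(v - 5)
Cancel the common factors (v + 3*z), (v - 2*z).

(v - 3)/(v - 5)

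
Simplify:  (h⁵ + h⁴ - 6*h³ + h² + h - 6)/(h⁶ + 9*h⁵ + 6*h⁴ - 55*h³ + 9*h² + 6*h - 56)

(h + 3)/(h² + 11*h + 28)

Factor: h⁵ + h⁴ - 6*h³ + h² + h - 6 = (h + 1)·(h + 3)·(h² - h + 1)·(h - 2);  h⁶ + 9*h⁵ + 6*h⁴ - 55*h³ + 9*h² + 6*h - 56 = (h - 2)·(h + 1)·(h² - h + 1)·(h + 4)·(h + 7)
Cancel the common factors (h² - h + 1), (h - 2), (h + 1).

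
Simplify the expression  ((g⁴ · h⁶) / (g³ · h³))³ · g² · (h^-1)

Inside the bracket: g¹ · h³
Raise to the power 3: g³ · h⁹
Multiply by g² · (h^-1): add exponents.

g⁵*h⁸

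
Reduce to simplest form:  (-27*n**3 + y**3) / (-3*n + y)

9*n**2 + 3*n*y + y**2

y**3 - (3*n)**3 = (-3*n + y)(9*n**2 + 3*n*y + y**2).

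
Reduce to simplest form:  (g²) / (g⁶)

Quotient: (g^-4)

g^(-4)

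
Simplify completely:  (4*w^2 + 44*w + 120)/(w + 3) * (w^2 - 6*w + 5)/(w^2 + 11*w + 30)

(4*w^2 - 24*w + 20)/(w + 3)

Factor: 4*w^2 + 44*w + 120 = 4*(w + 5)*(w + 6);  w^2 - 6*w + 5 = (w - 1)*(w - 5);  w^2 + 11*w + 30 = (w + 6)*(w + 5)
Cancel the common factors (w + 5), (w + 6).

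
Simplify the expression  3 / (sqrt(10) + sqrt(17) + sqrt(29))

(-3*sqrt(4930) - 3*sqrt(29) + 33*sqrt(17) + 54*sqrt(10))/338

Group as (sqrt(10) + sqrt(17)) + sqrt(29); multiply by (sqrt(10) + sqrt(17)) - sqrt(29), then rationalise the remaining surd.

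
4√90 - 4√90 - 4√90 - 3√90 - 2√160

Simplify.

4√90 = 12*√10; 4√90 = 12*√10; 4√90 = 12*√10; 3√90 = 9*√10; 2√160 = 8*√10
Combine: (12 - 12 - 12 - 9 - 8)·√10 = -29*√10

-29*√10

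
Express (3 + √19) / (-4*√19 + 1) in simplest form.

Multiply numerator and denominator by 1 + 4*√19.
Denominator becomes -303; numerator becomes 13*√19 + 79.

(-79 - 13*√19)/303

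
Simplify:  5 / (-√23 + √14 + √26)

(-85*√23 + 55*√26 + 175*√14 + 20*√2093)/1167

Group as (√14 + √26) - √23; multiply by (√14 + √26) + √23, then rationalise the remaining surd.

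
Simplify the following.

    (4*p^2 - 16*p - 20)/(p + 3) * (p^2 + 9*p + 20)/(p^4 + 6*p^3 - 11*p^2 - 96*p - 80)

(4*p - 20)/(p^2 - p - 12)

Factor: 4*p^2 - 16*p - 20 = 4*(p + 1)*(p - 5);  p^2 + 9*p + 20 = (p + 4)*(p + 5);  p^4 + 6*p^3 - 11*p^2 - 96*p - 80 = (p + 4)*(p + 1)*(p - 4)*(p + 5)
Cancel the common factors (p + 1), (p + 5), (p + 4).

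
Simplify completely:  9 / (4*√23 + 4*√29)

Multiply numerator and denominator by -4*√29 + 4*√23.
Denominator becomes -96; numerator becomes -36*√29 + 36*√23.

(-3*√23 + 3*√29)/8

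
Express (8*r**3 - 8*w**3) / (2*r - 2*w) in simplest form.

Apply the difference-of-cubes factorisation and cancel (2*r - 2*w).

4*r**2 + 4*r*w + 4*w**2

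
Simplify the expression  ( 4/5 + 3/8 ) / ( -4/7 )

Numerator: 4/5 + 3/8 = 47/40
Denominator: -4/7 = -4/7
Divide: (47/40) · (-7/4) = -329/160

-329/160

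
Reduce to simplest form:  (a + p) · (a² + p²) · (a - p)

a⁴ - p⁴

Telescope via difference of squares: (a+p)(a-p) = a² - p², then repeat with the next factor.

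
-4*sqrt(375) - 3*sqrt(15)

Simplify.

4*sqrt(375) = 20*sqrt(15); 3*sqrt(15) = 3*sqrt(15)
Combine: (-20 - 3)·sqrt(15) = -23*sqrt(15)

-23*sqrt(15)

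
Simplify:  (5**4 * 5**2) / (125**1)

5**4 = 5**4; 5**2 = 5**2; 125**1 = 5**3
Combine exponents: 5**3

5**3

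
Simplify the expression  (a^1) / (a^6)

a^(-5)

Quotient: (a^-5)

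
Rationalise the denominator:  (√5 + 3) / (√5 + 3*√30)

(-3*√5 - 5 + 15*√6 + 9*√30)/265

Multiply numerator and denominator by -3*√30 + √5.
Denominator becomes -265; numerator becomes -9*√30 - 15*√6 + 5 + 3*√5.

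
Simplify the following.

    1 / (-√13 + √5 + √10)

Group as (√5 + √10) - √13; multiply by (√5 + √10) + √13, then rationalise the remaining surd.

(-√13 + 4*√10 + 9*√5 + 5*√26)/98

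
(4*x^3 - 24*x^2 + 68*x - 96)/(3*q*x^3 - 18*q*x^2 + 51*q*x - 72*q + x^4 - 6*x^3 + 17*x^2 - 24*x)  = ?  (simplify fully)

4/(3*q + x)

Factor: 4*x^3 - 24*x^2 + 68*x - 96 = 4*(x^2 - 3*x + 8)*(x - 3);  3*q*x^3 - 18*q*x^2 + 51*q*x - 72*q + x^4 - 6*x^3 + 17*x^2 - 24*x = (3*q + x)*(x - 3)*(x^2 - 3*x + 8)
Cancel the common factors (x^2 - 3*x + 8), (x - 3).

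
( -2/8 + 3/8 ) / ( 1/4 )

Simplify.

Numerator: -2/8 + 3/8 = 1/8
Denominator: 1/4 = 1/4
Divide: (1/8) · (4) = 1/2

1/2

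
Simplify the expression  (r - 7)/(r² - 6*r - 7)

Factor: r² - 6*r - 7 = (r - 7)·(r + 1)
Cancel the common factor (r - 7).

1/(r + 1)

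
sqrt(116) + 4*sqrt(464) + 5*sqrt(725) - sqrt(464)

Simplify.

39*sqrt(29)

sqrt(116) = 2*sqrt(29); 4*sqrt(464) = 16*sqrt(29); 5*sqrt(725) = 25*sqrt(29); sqrt(464) = 4*sqrt(29)
Combine: (2 + 16 + 25 - 4)·sqrt(29) = 39*sqrt(29)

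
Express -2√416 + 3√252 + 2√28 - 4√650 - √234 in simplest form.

-31*√26 + 22*√7

2√416 = 8*√26; 3√252 = 18*√7; 2√28 = 4*√7; 4√650 = 20*√26; √234 = 3*√26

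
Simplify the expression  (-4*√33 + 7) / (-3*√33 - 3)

(-11*√33 + 139)/96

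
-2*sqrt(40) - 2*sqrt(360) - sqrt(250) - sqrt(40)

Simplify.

-23*sqrt(10)

2*sqrt(40) = 4*sqrt(10); 2*sqrt(360) = 12*sqrt(10); sqrt(250) = 5*sqrt(10); sqrt(40) = 2*sqrt(10)
Combine: (-4 - 12 - 5 - 2)·sqrt(10) = -23*sqrt(10)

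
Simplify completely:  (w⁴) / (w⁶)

w^(-2)

Quotient: (w^-2)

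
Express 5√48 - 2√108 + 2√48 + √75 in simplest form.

5√48 = 20*√3; 2√108 = 12*√3; 2√48 = 8*√3; √75 = 5*√3
Combine: (20 - 12 + 8 + 5)·√3 = 21*√3

21*√3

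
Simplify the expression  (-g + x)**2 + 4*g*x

(g + x)**2

Expand the square and combine the 4*g*x term.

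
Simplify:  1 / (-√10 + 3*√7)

Multiply numerator and denominator by √10 + 3*√7.
Denominator becomes 53; numerator becomes √10 + 3*√7.

(√10 + 3*√7)/53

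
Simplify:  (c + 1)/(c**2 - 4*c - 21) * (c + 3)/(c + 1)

Factor: c**2 - 4*c - 21 = (c + 3)*(c - 7)
Cancel the common factors (c + 1), (c + 3).

1/(c - 7)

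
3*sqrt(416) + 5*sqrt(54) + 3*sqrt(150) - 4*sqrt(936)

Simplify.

3*sqrt(416) = 12*sqrt(26); 5*sqrt(54) = 15*sqrt(6); 3*sqrt(150) = 15*sqrt(6); 4*sqrt(936) = 24*sqrt(26)

-12*sqrt(26) + 30*sqrt(6)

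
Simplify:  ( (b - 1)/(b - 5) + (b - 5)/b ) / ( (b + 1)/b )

(2*b² - 11*b + 25)/(b² - 4*b - 5)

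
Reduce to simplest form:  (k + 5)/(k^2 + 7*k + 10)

1/(k + 2)

Factor: k^2 + 7*k + 10 = (k + 2)*(k + 5)
Cancel the common factor (k + 5).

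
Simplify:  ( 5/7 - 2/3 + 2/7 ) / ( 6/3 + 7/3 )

Numerator: 5/7 - 2/3 + 2/7 = 1/3
Denominator: 6/3 + 7/3 = 13/3
Divide: (1/3) · (3/13) = 1/13

1/13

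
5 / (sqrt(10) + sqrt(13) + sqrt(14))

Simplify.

Group as (sqrt(13) + sqrt(14)) + sqrt(10); multiply by (sqrt(13) + sqrt(14)) - sqrt(10), then rationalise the remaining surd.

(-20*sqrt(455) + 45*sqrt(14) + 55*sqrt(13) + 85*sqrt(10))/439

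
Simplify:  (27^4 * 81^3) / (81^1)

27^4 = 3^12; 81^3 = 3^12; 81^1 = 3^4
Combine exponents: 3^20

3^20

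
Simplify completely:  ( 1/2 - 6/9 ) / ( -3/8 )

4/9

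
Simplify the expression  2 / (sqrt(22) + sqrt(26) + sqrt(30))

Group as (sqrt(22) + sqrt(30)) + sqrt(26); multiply by (sqrt(22) + sqrt(30)) - sqrt(26), then rationalise the remaining surd.

(-2*sqrt(4290) + 9*sqrt(30) + 13*sqrt(26) + 17*sqrt(22))/491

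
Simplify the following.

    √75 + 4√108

29*√3

√75 = 5*√3; 4√108 = 24*√3
Combine: (5 + 24)·√3 = 29*√3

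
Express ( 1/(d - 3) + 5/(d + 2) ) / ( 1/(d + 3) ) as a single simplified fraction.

(6*d^2 + 5*d - 39)/(d^2 - d - 6)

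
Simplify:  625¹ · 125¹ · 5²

5^9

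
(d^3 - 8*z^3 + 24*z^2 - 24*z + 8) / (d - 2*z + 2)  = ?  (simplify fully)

d^3 - (2*z - 2)^3 = (d - 2*z + 2)(d^2 + 2*d*z - 2*d + 4*z^2 - 8*z + 4).

d^2 + 2*d*z - 2*d + 4*z^2 - 8*z + 4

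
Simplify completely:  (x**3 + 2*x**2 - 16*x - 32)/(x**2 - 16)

Factor: x**3 + 2*x**2 - 16*x - 32 = (x + 2)*(x - 4)*(x + 4);  x**2 - 16 = (x + 4)*(x - 4)
Cancel the common factors (x + 4), (x - 4).

x + 2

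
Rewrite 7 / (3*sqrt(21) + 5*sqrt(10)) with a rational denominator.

(-21*sqrt(21) + 35*sqrt(10))/61

Multiply numerator and denominator by -5*sqrt(10) + 3*sqrt(21).
Denominator becomes -61; numerator becomes -35*sqrt(10) + 21*sqrt(21).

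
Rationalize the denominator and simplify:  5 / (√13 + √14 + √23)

Group as (√13 + √23) + √14; multiply by (√13 + √23) - √14, then rationalise the remaining surd.

(-5*√4186 + 10*√23 + 55*√14 + 60*√13)/356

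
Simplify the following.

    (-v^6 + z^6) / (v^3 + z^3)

-v^3 + z^3

Factor z^6 - v^6 and cancel (v^3 + z^3).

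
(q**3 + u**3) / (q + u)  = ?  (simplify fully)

q**2 - q*u + u**2

Factor as (a+b)(a**2-ab+b**2) with a=u, b=q.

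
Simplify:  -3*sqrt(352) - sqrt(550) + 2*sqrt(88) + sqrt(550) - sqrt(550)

-13*sqrt(22)

3*sqrt(352) = 12*sqrt(22); sqrt(550) = 5*sqrt(22); 2*sqrt(88) = 4*sqrt(22); sqrt(550) = 5*sqrt(22); sqrt(550) = 5*sqrt(22)
Combine: (-12 - 5 + 4 + 5 - 5)·sqrt(22) = -13*sqrt(22)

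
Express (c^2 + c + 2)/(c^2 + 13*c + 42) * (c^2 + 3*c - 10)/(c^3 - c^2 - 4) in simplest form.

Factor: c^2 + 13*c + 42 = (c + 7)*(c + 6);  c^2 + 3*c - 10 = (c + 5)*(c - 2);  c^3 - c^2 - 4 = (c^2 + c + 2)*(c - 2)
Cancel the common factors (c^2 + c + 2), (c - 2).

(c + 5)/(c^2 + 13*c + 42)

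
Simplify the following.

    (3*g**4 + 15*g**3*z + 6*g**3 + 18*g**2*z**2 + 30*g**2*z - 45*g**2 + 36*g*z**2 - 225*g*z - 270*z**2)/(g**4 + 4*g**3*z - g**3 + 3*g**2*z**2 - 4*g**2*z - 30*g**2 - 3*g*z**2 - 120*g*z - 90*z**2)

Factor: 3*g**4 + 15*g**3*z + 6*g**3 + 18*g**2*z**2 + 30*g**2*z - 45*g**2 + 36*g*z**2 - 225*g*z - 270*z**2 = 3*(g - 3)*(g + 2*z)*(g + 3*z)*(g + 5);  g**4 + 4*g**3*z - g**3 + 3*g**2*z**2 - 4*g**2*z - 30*g**2 - 3*g*z**2 - 120*g*z - 90*z**2 = (g + 3*z)*(g + 5)*(g - 6)*(g + z)
Cancel the common factors (g + 3*z), (g + 5).

(3*g**2 + 6*g*z - 9*g - 18*z)/(g**2 + g*z - 6*g - 6*z)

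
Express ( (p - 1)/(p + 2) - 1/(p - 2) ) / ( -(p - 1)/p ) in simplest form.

Numerator: (p - 1)/(p + 2) - 1/(p - 2) = (p^2 - 4*p)/(p^2 - 4)
Denominator: -(p - 1)/p = (-p + 1)/p
Divide: ((p^2 - 4*p)/(p^2 - 4)) · (p/(-p + 1)) = (-p^3 + 4*p^2)/(p^3 - p^2 - 4*p + 4)

(-p^3 + 4*p^2)/(p^3 - p^2 - 4*p + 4)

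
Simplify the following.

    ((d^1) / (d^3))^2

d^(-4)

Inside the bracket: (d^-2)
Raise to the power 2: (d^-4)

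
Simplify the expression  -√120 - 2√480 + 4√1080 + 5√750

√120 = 2*√30; 2√480 = 8*√30; 4√1080 = 24*√30; 5√750 = 25*√30
Combine: (-2 - 8 + 24 + 25)·√30 = 39*√30

39*√30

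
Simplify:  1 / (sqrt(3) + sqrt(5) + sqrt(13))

Group as (sqrt(5) + sqrt(13)) + sqrt(3); multiply by (sqrt(5) + sqrt(13)) - sqrt(3), then rationalise the remaining surd.

(-2*sqrt(195) - 5*sqrt(13) + 11*sqrt(5) + 15*sqrt(3))/35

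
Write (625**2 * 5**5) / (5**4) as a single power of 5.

5**9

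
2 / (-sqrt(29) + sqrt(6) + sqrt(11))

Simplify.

Group as (sqrt(6) + sqrt(11)) - sqrt(29); multiply by (sqrt(6) + sqrt(11)) + sqrt(29), then rationalise the remaining surd.

(6*sqrt(29) + 12*sqrt(11) + 17*sqrt(6) + sqrt(1914))/30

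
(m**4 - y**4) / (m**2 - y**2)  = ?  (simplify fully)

m**4 - y**4 factors as -(-m + y)*(m + y)*(m**2 + y**2).

m**2 + y**2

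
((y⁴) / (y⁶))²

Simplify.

Inside the bracket: (y^-2)
Raise to the power 2: (y^-4)

y^(-4)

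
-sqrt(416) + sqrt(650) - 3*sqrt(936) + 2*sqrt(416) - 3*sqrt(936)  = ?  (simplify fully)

sqrt(416) = 4*sqrt(26); sqrt(650) = 5*sqrt(26); 3*sqrt(936) = 18*sqrt(26); 2*sqrt(416) = 8*sqrt(26); 3*sqrt(936) = 18*sqrt(26)
Combine: (-4 + 5 - 18 + 8 - 18)·sqrt(26) = -27*sqrt(26)

-27*sqrt(26)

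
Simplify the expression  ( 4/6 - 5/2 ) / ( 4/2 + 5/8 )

Numerator: 4/6 - 5/2 = -11/6
Denominator: 4/2 + 5/8 = 21/8
Divide: (-11/6) · (8/21) = -44/63

-44/63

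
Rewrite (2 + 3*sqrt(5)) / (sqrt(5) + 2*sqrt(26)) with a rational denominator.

Multiply numerator and denominator by -2*sqrt(26) + sqrt(5).
Denominator becomes -99; numerator becomes -6*sqrt(130) - 4*sqrt(26) + 2*sqrt(5) + 15.

(-15 - 2*sqrt(5) + 4*sqrt(26) + 6*sqrt(130))/99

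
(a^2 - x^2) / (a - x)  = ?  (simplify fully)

a + x

Difference of squares: factor out (a - x).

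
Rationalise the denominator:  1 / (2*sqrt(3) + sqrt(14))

(-2*sqrt(3) + sqrt(14))/2

Multiply numerator and denominator by -sqrt(14) + 2*sqrt(3).
Denominator becomes -2; numerator becomes -sqrt(14) + 2*sqrt(3).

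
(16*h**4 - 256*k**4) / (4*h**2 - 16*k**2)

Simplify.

4*h**2 + 16*k**2

Difference of fourth powers: factor out (4*h**2 - 16*k**2).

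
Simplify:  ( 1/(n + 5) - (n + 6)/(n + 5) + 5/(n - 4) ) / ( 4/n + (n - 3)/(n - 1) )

(-n**3 + 10*n**2 - 9*n)/(n**3 - 3*n**2 - 8*n + 16)

Numerator: 1/(n + 5) - (n + 6)/(n + 5) + 5/(n - 4) = (-n + 9)/(n - 4)
Denominator: 4/n + (n - 3)/(n - 1) = (n**2 + n - 4)/(n**2 - n)
Divide: ((-n + 9)/(n - 4)) · ((n**2 - n)/(n**2 + n - 4)) = (-n**3 + 10*n**2 - 9*n)/(n**3 - 3*n**2 - 8*n + 16)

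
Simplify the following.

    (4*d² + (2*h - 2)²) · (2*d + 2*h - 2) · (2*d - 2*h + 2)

Pair the conjugate factors: ((2*d)+(2*h - 2))((2*d)-(2*h - 2)) = 4*d² - 4*h² + 8*h - 4, then repeat with the next factor.

16*d⁴ - 16*h⁴ + 64*h³ - 96*h² + 64*h - 16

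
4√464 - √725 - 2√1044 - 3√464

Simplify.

-13*√29

4√464 = 16*√29; √725 = 5*√29; 2√1044 = 12*√29; 3√464 = 12*√29
Combine: (16 - 5 - 12 - 12)·√29 = -13*√29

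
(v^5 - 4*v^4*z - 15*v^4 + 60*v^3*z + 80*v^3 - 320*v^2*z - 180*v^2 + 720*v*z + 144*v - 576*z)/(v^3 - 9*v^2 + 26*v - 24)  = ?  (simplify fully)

Factor: v^5 - 4*v^4*z - 15*v^4 + 60*v^3*z + 80*v^3 - 320*v^2*z - 180*v^2 + 720*v*z + 144*v - 576*z = (v - 6)*(v - 3)*(v - 4)*(v - 4*z)*(v - 2);  v^3 - 9*v^2 + 26*v - 24 = (v - 2)*(v - 3)*(v - 4)
Cancel the common factors (v - 3), (v - 2), (v - 4).

v^2 - 4*v*z - 6*v + 24*z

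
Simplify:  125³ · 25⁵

5^19

125³ = 5^9; 25⁵ = 5^10
Combine exponents: 5^19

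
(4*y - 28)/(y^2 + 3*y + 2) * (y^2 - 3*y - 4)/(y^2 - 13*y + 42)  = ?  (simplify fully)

(4*y - 16)/(y^2 - 4*y - 12)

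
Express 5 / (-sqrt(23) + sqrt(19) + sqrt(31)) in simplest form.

Group as (sqrt(19) + sqrt(31)) - sqrt(23); multiply by (sqrt(19) + sqrt(31)) + sqrt(23), then rationalise the remaining surd.

(-135*sqrt(23) + 55*sqrt(31) + 175*sqrt(19) + 10*sqrt(13547))/1627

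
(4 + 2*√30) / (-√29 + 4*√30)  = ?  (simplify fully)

Multiply numerator and denominator by √29 + 4*√30.
Denominator becomes 451; numerator becomes 4*√29 + 2*√870 + 16*√30 + 240.

(4*√29 + 2*√870 + 16*√30 + 240)/451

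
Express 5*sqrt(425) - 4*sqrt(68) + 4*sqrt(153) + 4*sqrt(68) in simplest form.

5*sqrt(425) = 25*sqrt(17); 4*sqrt(68) = 8*sqrt(17); 4*sqrt(153) = 12*sqrt(17); 4*sqrt(68) = 8*sqrt(17)
Combine: (25 - 8 + 12 + 8)·sqrt(17) = 37*sqrt(17)

37*sqrt(17)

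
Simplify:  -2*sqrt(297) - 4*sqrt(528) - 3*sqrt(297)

-31*sqrt(33)

2*sqrt(297) = 6*sqrt(33); 4*sqrt(528) = 16*sqrt(33); 3*sqrt(297) = 9*sqrt(33)
Combine: (-6 - 16 - 9)·sqrt(33) = -31*sqrt(33)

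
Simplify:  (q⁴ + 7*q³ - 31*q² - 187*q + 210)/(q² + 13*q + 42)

q² - 6*q + 5

Factor: q⁴ + 7*q³ - 31*q² - 187*q + 210 = (q + 6)·(q + 7)·(q - 1)·(q - 5);  q² + 13*q + 42 = (q + 7)·(q + 6)
Cancel the common factors (q + 6), (q + 7).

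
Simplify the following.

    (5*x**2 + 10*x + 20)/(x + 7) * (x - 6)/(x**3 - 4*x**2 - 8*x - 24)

Factor: 5*x**2 + 10*x + 20 = 5*(x**2 + 2*x + 4);  x**3 - 4*x**2 - 8*x - 24 = (x**2 + 2*x + 4)*(x - 6)
Cancel the common factors (x**2 + 2*x + 4), (x - 6).

5/(x + 7)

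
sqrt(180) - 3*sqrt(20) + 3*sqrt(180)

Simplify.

18*sqrt(5)

sqrt(180) = 6*sqrt(5); 3*sqrt(20) = 6*sqrt(5); 3*sqrt(180) = 18*sqrt(5)
Combine: (6 - 6 + 18)·sqrt(5) = 18*sqrt(5)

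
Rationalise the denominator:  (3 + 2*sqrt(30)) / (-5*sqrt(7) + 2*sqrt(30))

(-10*sqrt(210) - 120 - 15*sqrt(7) - 6*sqrt(30))/55

Multiply numerator and denominator by 2*sqrt(30) + 5*sqrt(7).
Denominator becomes -55; numerator becomes 6*sqrt(30) + 15*sqrt(7) + 120 + 10*sqrt(210).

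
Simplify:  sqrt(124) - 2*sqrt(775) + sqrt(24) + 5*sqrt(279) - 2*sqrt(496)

-sqrt(31) + 2*sqrt(6)

sqrt(124) = 2*sqrt(31); 2*sqrt(775) = 10*sqrt(31); sqrt(24) = 2*sqrt(6); 5*sqrt(279) = 15*sqrt(31); 2*sqrt(496) = 8*sqrt(31)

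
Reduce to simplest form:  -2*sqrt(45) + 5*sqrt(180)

24*sqrt(5)

2*sqrt(45) = 6*sqrt(5); 5*sqrt(180) = 30*sqrt(5)
Combine: (-6 + 30)·sqrt(5) = 24*sqrt(5)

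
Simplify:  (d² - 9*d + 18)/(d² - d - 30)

Factor: d² - 9*d + 18 = (d - 3)·(d - 6);  d² - d - 30 = (d - 6)·(d + 5)
Cancel the common factor (d - 6).

(d - 3)/(d + 5)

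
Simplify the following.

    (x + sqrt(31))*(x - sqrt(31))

x^2 - 31

Product of conjugates: (P+Q)(P-Q) = P^2 - Q^2.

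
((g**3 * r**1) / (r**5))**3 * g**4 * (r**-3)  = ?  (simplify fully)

Inside the bracket: g**3 * (r**-4)
Raise to the power 3: g**9 * (r**-12)
Multiply by g**4 * (r**-3): add exponents.

g**13/r**15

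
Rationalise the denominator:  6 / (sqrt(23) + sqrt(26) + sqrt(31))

(-3*sqrt(18538) + 27*sqrt(31) + 42*sqrt(26) + 51*sqrt(23))/517

Group as (sqrt(26) + sqrt(31)) + sqrt(23); multiply by (sqrt(26) + sqrt(31)) - sqrt(23), then rationalise the remaining surd.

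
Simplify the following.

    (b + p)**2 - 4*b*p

(b - p)**2

Expanding gives b**2 - 2*b*p + p**2, a perfect square.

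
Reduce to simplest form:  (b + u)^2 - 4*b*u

(b - u)^2

Expanding gives b^2 - 2*b*u + u^2, a perfect square.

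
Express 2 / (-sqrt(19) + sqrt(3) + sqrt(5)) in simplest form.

(-22*sqrt(19) - 34*sqrt(5) - 42*sqrt(3) - 4*sqrt(285))/61

Group as (sqrt(3) + sqrt(5)) - sqrt(19); multiply by (sqrt(3) + sqrt(5)) + sqrt(19), then rationalise the remaining surd.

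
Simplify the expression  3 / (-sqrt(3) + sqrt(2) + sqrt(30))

Group as (sqrt(2) + sqrt(30)) - sqrt(3); multiply by (sqrt(2) + sqrt(30)) + sqrt(3), then rationalise the remaining surd.

(-93*sqrt(2) - 36*sqrt(5) + 87*sqrt(3) + 75*sqrt(30))/601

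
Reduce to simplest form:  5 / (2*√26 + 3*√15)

(-10*√26 + 15*√15)/31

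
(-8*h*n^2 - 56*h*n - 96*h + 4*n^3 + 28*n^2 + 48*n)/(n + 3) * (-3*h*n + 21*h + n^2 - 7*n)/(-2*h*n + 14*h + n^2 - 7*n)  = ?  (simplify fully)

Factor: -8*h*n^2 - 56*h*n - 96*h + 4*n^3 + 28*n^2 + 48*n = 4*(-2*h + n)*(n + 3)*(n + 4);  -3*h*n + 21*h + n^2 - 7*n = (-3*h + n)*(n - 7);  -2*h*n + 14*h + n^2 - 7*n = (n - 7)*(-2*h + n)
Cancel the common factors (-2*h + n), (n + 3), (n - 7).

-12*h*n - 48*h + 4*n^2 + 16*n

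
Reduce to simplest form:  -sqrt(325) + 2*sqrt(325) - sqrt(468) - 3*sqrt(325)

sqrt(325) = 5*sqrt(13); 2*sqrt(325) = 10*sqrt(13); sqrt(468) = 6*sqrt(13); 3*sqrt(325) = 15*sqrt(13)
Combine: (-5 + 10 - 6 - 15)·sqrt(13) = -16*sqrt(13)

-16*sqrt(13)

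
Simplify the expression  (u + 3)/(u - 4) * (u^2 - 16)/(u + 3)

u + 4

Factor: u^2 - 16 = (u - 4)*(u + 4)
Cancel the common factors (u - 4), (u + 3).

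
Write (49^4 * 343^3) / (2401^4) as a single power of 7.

7^1

49^4 = 7^8; 343^3 = 7^9; 2401^4 = 7^16
Combine exponents: 7^1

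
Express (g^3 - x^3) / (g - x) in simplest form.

g^3 - x^3 = (g - x)(g^2 + g*x + x^2).

g^2 + g*x + x^2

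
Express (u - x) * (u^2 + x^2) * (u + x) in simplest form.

u^4 - x^4

Telescope via difference of squares: (u+x)(u-x) = u^2 - x^2, then repeat with the next factor.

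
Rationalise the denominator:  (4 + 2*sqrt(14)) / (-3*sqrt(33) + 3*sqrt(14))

Multiply numerator and denominator by 3*sqrt(14) + 3*sqrt(33).
Denominator becomes -171; numerator becomes 12*sqrt(14) + 12*sqrt(33) + 84 + 6*sqrt(462).

(-2*sqrt(462) - 28 - 4*sqrt(33) - 4*sqrt(14))/57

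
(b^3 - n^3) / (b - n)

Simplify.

b^3 - n^3 = (b - n)(b^2 + b*n + n^2).

b^2 + b*n + n^2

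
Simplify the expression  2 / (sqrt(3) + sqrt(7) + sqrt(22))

(-9*sqrt(7) - 13*sqrt(3) + sqrt(462) + 6*sqrt(22))/15

Group as (sqrt(3) + sqrt(7)) + sqrt(22); multiply by (sqrt(3) + sqrt(7)) - sqrt(22), then rationalise the remaining surd.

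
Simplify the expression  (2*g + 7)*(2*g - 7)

4*g^2 - 49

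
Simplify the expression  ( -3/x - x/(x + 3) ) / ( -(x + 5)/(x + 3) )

(x^2 + 3*x + 9)/(x^2 + 5*x)

Numerator: -3/x - x/(x + 3) = (-x^2 - 3*x - 9)/(x^2 + 3*x)
Denominator: -(x + 5)/(x + 3) = (-x - 5)/(x + 3)
Divide: ((-x^2 - 3*x - 9)/(x^2 + 3*x)) · ((x + 3)/(-x - 5)) = (x^2 + 3*x + 9)/(x^2 + 5*x)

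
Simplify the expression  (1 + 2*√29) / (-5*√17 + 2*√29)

(-10*√493 - 116 - 5*√17 - 2*√29)/309

Multiply numerator and denominator by 2*√29 + 5*√17.
Denominator becomes -309; numerator becomes 2*√29 + 5*√17 + 116 + 10*√493.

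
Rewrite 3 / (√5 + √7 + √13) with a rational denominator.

(-6*√455 - 3*√13 + 33*√7 + 45*√5)/139

Group as (√5 + √13) + √7; multiply by (√5 + √13) - √7, then rationalise the remaining surd.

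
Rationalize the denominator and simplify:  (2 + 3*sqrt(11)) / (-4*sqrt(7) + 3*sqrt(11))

Multiply numerator and denominator by 3*sqrt(11) + 4*sqrt(7).
Denominator becomes -13; numerator becomes 6*sqrt(11) + 8*sqrt(7) + 99 + 12*sqrt(77).

(-12*sqrt(77) - 99 - 8*sqrt(7) - 6*sqrt(11))/13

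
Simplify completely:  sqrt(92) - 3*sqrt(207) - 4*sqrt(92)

-15*sqrt(23)

sqrt(92) = 2*sqrt(23); 3*sqrt(207) = 9*sqrt(23); 4*sqrt(92) = 8*sqrt(23)
Combine: (2 - 9 - 8)·sqrt(23) = -15*sqrt(23)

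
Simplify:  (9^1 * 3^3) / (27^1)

3^2

9^1 = 3^2; 3^3 = 3^3; 27^1 = 3^3
Combine exponents: 3^2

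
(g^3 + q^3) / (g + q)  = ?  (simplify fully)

g^2 - g*q + q^2

Factor as (a+b)(a^2-ab+b^2) with a=q, b=g.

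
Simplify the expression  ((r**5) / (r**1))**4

r**16

Inside the bracket: r**4
Raise to the power 4: r**16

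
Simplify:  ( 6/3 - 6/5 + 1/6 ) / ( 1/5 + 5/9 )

87/68

Numerator: 6/3 - 6/5 + 1/6 = 29/30
Denominator: 1/5 + 5/9 = 34/45
Divide: (29/30) · (45/34) = 87/68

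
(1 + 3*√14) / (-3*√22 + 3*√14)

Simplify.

(-6*√77 - 42 - √22 - √14)/24

Multiply numerator and denominator by 3*√14 + 3*√22.
Denominator becomes -72; numerator becomes 3*√14 + 3*√22 + 126 + 18*√77.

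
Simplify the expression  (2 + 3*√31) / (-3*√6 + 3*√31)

(2*√6 + 2*√31 + 3*√186 + 93)/75

Multiply numerator and denominator by 3*√6 + 3*√31.
Denominator becomes 225; numerator becomes 6*√6 + 6*√31 + 9*√186 + 279.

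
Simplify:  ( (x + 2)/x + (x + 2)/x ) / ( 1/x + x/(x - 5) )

(2*x² - 6*x - 20)/(x² + x - 5)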